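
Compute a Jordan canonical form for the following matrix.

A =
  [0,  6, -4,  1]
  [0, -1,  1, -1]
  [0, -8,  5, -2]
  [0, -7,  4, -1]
J_3(0) ⊕ J_1(3)

The characteristic polynomial is
  det(x·I − A) = x^4 - 3*x^3 = x^3*(x - 3)

Eigenvalues and multiplicities (the geometric multiplicity of λ is n − rank(A − λI), which equals the number of Jordan blocks for λ):
  λ = 0: algebraic multiplicity = 3, geometric multiplicity = 1
  λ = 3: algebraic multiplicity = 1, geometric multiplicity = 1

Determining the block sizes for each eigenvalue:
  λ = 0: one block (gm = 1), so the single block has size am = 3 → block sizes [3]
  λ = 3: one block (gm = 1), so the single block has size am = 1 → block sizes [1]

Assembling the blocks gives a Jordan form
J =
  [0, 1, 0, 0]
  [0, 0, 1, 0]
  [0, 0, 0, 0]
  [0, 0, 0, 3]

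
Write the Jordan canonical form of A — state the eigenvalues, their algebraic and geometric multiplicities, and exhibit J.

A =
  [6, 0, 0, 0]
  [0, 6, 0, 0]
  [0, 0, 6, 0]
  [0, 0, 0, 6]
J_1(6) ⊕ J_1(6) ⊕ J_1(6) ⊕ J_1(6)

The characteristic polynomial is
  det(x·I − A) = x^4 - 24*x^3 + 216*x^2 - 864*x + 1296 = (x - 6)^4

Eigenvalues and multiplicities (the geometric multiplicity of λ is n − rank(A − λI), which equals the number of Jordan blocks for λ):
  λ = 6: algebraic multiplicity = 4, geometric multiplicity = 4

Determining the block sizes for each eigenvalue:
  λ = 6: gm = am = 4, so every block has size 1 → block sizes [1, 1, 1, 1]

Assembling the blocks gives a Jordan form
J =
  [6, 0, 0, 0]
  [0, 6, 0, 0]
  [0, 0, 6, 0]
  [0, 0, 0, 6]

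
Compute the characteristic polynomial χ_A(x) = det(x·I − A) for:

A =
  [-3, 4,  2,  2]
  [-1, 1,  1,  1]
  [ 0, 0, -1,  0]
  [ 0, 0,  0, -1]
x^4 + 4*x^3 + 6*x^2 + 4*x + 1

Expanding det(x·I − A) (e.g. by cofactor expansion or by noting that A is similar to its Jordan form J, which has the same characteristic polynomial as A) gives
  χ_A(x) = x^4 + 4*x^3 + 6*x^2 + 4*x + 1
which factors as (x + 1)^4. The eigenvalues (with algebraic multiplicities) are λ = -1 with multiplicity 4.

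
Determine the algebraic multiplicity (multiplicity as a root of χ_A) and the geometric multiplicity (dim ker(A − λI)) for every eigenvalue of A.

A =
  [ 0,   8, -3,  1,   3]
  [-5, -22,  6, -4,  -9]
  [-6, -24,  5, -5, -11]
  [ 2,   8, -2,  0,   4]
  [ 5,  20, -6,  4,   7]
λ = -2: alg = 5, geom = 3

Step 1 — factor the characteristic polynomial to read off the algebraic multiplicities:
  χ_A(x) = (x + 2)^5

Step 2 — compute geometric multiplicities via the rank-nullity identity g(λ) = n − rank(A − λI):
  rank(A − (-2)·I) = 2, so dim ker(A − (-2)·I) = n − 2 = 3

Summary:
  λ = -2: algebraic multiplicity = 5, geometric multiplicity = 3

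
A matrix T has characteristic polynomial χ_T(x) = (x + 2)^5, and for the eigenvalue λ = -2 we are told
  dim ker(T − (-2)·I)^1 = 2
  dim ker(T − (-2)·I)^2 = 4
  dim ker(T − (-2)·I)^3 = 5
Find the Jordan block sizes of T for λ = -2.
Block sizes for λ = -2: [3, 2]

From the dimensions of kernels of powers, the number of Jordan blocks of size at least j is d_j − d_{j−1} where d_j = dim ker(N^j) (with d_0 = 0). Computing the differences gives [2, 2, 1].
The number of blocks of size exactly k is (#blocks of size ≥ k) − (#blocks of size ≥ k + 1), so the partition is: 1 block(s) of size 2, 1 block(s) of size 3.
In nonincreasing order the block sizes are [3, 2].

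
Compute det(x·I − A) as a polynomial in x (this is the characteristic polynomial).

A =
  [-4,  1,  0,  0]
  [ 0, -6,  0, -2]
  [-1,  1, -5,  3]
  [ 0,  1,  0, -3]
x^4 + 18*x^3 + 121*x^2 + 360*x + 400

Expanding det(x·I − A) (e.g. by cofactor expansion or by noting that A is similar to its Jordan form J, which has the same characteristic polynomial as A) gives
  χ_A(x) = x^4 + 18*x^3 + 121*x^2 + 360*x + 400
which factors as (x + 4)^2*(x + 5)^2. The eigenvalues (with algebraic multiplicities) are λ = -5 with multiplicity 2, λ = -4 with multiplicity 2.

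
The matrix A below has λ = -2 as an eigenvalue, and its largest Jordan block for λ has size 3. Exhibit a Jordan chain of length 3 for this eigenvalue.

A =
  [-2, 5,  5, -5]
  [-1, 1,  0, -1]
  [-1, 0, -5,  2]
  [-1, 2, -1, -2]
A Jordan chain for λ = -2 of length 3:
v_1 = (-5, -2, 1, -1)ᵀ
v_2 = (0, -1, -1, -1)ᵀ
v_3 = (1, 0, 0, 0)ᵀ

Let N = A − (-2)·I. We want v_3 with N^3 v_3 = 0 but N^2 v_3 ≠ 0; then v_{j-1} := N · v_j for j = 3, …, 2.

Pick v_3 = (1, 0, 0, 0)ᵀ.
Then v_2 = N · v_3 = (0, -1, -1, -1)ᵀ.
Then v_1 = N · v_2 = (-5, -2, 1, -1)ᵀ.

Sanity check: (A − (-2)·I) v_1 = (0, 0, 0, 0)ᵀ = 0. ✓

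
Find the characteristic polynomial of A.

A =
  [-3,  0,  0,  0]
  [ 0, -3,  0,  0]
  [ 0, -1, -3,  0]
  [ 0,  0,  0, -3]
x^4 + 12*x^3 + 54*x^2 + 108*x + 81

Expanding det(x·I − A) (e.g. by cofactor expansion or by noting that A is similar to its Jordan form J, which has the same characteristic polynomial as A) gives
  χ_A(x) = x^4 + 12*x^3 + 54*x^2 + 108*x + 81
which factors as (x + 3)^4. The eigenvalues (with algebraic multiplicities) are λ = -3 with multiplicity 4.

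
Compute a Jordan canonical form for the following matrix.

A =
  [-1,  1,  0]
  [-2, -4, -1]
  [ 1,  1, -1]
J_3(-2)

The characteristic polynomial is
  det(x·I − A) = x^3 + 6*x^2 + 12*x + 8 = (x + 2)^3

Eigenvalues and multiplicities (the geometric multiplicity of λ is n − rank(A − λI), which equals the number of Jordan blocks for λ):
  λ = -2: algebraic multiplicity = 3, geometric multiplicity = 1

Determining the block sizes for each eigenvalue:
  λ = -2: one block (gm = 1), so the single block has size am = 3 → block sizes [3]

Assembling the blocks gives a Jordan form
J =
  [-2,  1,  0]
  [ 0, -2,  1]
  [ 0,  0, -2]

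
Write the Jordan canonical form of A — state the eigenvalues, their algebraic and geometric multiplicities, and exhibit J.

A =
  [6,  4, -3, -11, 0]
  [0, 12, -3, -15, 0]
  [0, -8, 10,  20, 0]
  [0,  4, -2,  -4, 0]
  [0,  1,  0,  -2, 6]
J_3(6) ⊕ J_1(6) ⊕ J_1(6)

The characteristic polynomial is
  det(x·I − A) = x^5 - 30*x^4 + 360*x^3 - 2160*x^2 + 6480*x - 7776 = (x - 6)^5

Eigenvalues and multiplicities (the geometric multiplicity of λ is n − rank(A − λI), which equals the number of Jordan blocks for λ):
  λ = 6: algebraic multiplicity = 5, geometric multiplicity = 3

Determining the block sizes for each eigenvalue:
  λ = 6: with am = 5 and gm = 3, the partition is not yet determined (e.g. several partitions of 5 into 3 parts exist). Let N = A − (6)·I. Computing rank(N^1) = 2, rank(N^2) = 1, rank(N^3) = 0; the number of blocks of size ≥ j is rank(N^{j−1}) − rank(N^j), giving [3, 1, 1]. So we have 1 block(s) of size 3, 2 block(s) of size 1 → block sizes [3, 1, 1]

Assembling the blocks gives a Jordan form
J =
  [6, 1, 0, 0, 0]
  [0, 6, 1, 0, 0]
  [0, 0, 6, 0, 0]
  [0, 0, 0, 6, 0]
  [0, 0, 0, 0, 6]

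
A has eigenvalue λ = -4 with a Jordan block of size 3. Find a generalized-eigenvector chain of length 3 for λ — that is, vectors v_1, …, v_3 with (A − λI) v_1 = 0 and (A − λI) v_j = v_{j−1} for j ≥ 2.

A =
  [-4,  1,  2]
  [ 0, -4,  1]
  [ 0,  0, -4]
A Jordan chain for λ = -4 of length 3:
v_1 = (1, 0, 0)ᵀ
v_2 = (2, 1, 0)ᵀ
v_3 = (0, 0, 1)ᵀ

Let N = A − (-4)·I. We want v_3 with N^3 v_3 = 0 but N^2 v_3 ≠ 0; then v_{j-1} := N · v_j for j = 3, …, 2.

Pick v_3 = (0, 0, 1)ᵀ.
Then v_2 = N · v_3 = (2, 1, 0)ᵀ.
Then v_1 = N · v_2 = (1, 0, 0)ᵀ.

Sanity check: (A − (-4)·I) v_1 = (0, 0, 0)ᵀ = 0. ✓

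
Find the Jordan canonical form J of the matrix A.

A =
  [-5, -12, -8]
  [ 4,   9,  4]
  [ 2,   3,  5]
J_2(3) ⊕ J_1(3)

The characteristic polynomial is
  det(x·I − A) = x^3 - 9*x^2 + 27*x - 27 = (x - 3)^3

Eigenvalues and multiplicities (the geometric multiplicity of λ is n − rank(A − λI), which equals the number of Jordan blocks for λ):
  λ = 3: algebraic multiplicity = 3, geometric multiplicity = 2

Determining the block sizes for each eigenvalue:
  λ = 3: 2 blocks summing to 3 forces exactly one block of size 2 and the rest size 1 → block sizes [2, 1]

Assembling the blocks gives a Jordan form
J =
  [3, 1, 0]
  [0, 3, 0]
  [0, 0, 3]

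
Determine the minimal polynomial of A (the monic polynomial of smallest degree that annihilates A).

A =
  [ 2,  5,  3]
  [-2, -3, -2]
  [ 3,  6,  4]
x^3 - 3*x^2 + 3*x - 1

The characteristic polynomial is χ_A(x) = (x - 1)^3, so the eigenvalues are known. The minimal polynomial is
  m_A(x) = Π_λ (x − λ)^{k_λ}
where k_λ is the size of the *largest* Jordan block for λ (equivalently, the smallest k with (A − λI)^k v = 0 for every generalised eigenvector v of λ).

  λ = 1: largest Jordan block has size 3, contributing (x − 1)^3

So m_A(x) = (x - 1)^3 = x^3 - 3*x^2 + 3*x - 1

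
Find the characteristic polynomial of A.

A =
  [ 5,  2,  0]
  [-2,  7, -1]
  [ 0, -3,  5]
x^3 - 17*x^2 + 96*x - 180

Expanding det(x·I − A) (e.g. by cofactor expansion or by noting that A is similar to its Jordan form J, which has the same characteristic polynomial as A) gives
  χ_A(x) = x^3 - 17*x^2 + 96*x - 180
which factors as (x - 6)^2*(x - 5). The eigenvalues (with algebraic multiplicities) are λ = 5 with multiplicity 1, λ = 6 with multiplicity 2.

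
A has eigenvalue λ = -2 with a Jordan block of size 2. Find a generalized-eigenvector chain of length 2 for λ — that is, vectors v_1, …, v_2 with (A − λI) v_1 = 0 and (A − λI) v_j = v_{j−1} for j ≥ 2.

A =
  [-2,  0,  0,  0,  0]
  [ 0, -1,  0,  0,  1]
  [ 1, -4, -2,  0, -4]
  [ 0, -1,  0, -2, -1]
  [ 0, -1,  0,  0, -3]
A Jordan chain for λ = -2 of length 2:
v_1 = (0, 0, 1, 0, 0)ᵀ
v_2 = (1, 0, 0, 0, 0)ᵀ

Let N = A − (-2)·I. We want v_2 with N^2 v_2 = 0 but N^1 v_2 ≠ 0; then v_{j-1} := N · v_j for j = 2, …, 2.

Pick v_2 = (1, 0, 0, 0, 0)ᵀ.
Then v_1 = N · v_2 = (0, 0, 1, 0, 0)ᵀ.

Sanity check: (A − (-2)·I) v_1 = (0, 0, 0, 0, 0)ᵀ = 0. ✓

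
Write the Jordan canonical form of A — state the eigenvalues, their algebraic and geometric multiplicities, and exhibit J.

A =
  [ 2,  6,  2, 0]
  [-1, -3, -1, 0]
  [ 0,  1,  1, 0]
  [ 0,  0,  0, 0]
J_3(0) ⊕ J_1(0)

The characteristic polynomial is
  det(x·I − A) = x^4

Eigenvalues and multiplicities (the geometric multiplicity of λ is n − rank(A − λI), which equals the number of Jordan blocks for λ):
  λ = 0: algebraic multiplicity = 4, geometric multiplicity = 2

Determining the block sizes for each eigenvalue:
  λ = 0: with am = 4 and gm = 2, the partition is not yet determined (e.g. several partitions of 4 into 2 parts exist). Let N = A − (0)·I. Computing rank(N^1) = 2, rank(N^2) = 1, rank(N^3) = 0; the number of blocks of size ≥ j is rank(N^{j−1}) − rank(N^j), giving [2, 1, 1]. So we have 1 block(s) of size 3, 1 block(s) of size 1 → block sizes [3, 1]

Assembling the blocks gives a Jordan form
J =
  [0, 1, 0, 0]
  [0, 0, 1, 0]
  [0, 0, 0, 0]
  [0, 0, 0, 0]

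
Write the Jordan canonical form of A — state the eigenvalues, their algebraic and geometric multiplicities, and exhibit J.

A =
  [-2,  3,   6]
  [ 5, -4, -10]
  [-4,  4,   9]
J_2(1) ⊕ J_1(1)

The characteristic polynomial is
  det(x·I − A) = x^3 - 3*x^2 + 3*x - 1 = (x - 1)^3

Eigenvalues and multiplicities (the geometric multiplicity of λ is n − rank(A − λI), which equals the number of Jordan blocks for λ):
  λ = 1: algebraic multiplicity = 3, geometric multiplicity = 2

Determining the block sizes for each eigenvalue:
  λ = 1: 2 blocks summing to 3 forces exactly one block of size 2 and the rest size 1 → block sizes [2, 1]

Assembling the blocks gives a Jordan form
J =
  [1, 1, 0]
  [0, 1, 0]
  [0, 0, 1]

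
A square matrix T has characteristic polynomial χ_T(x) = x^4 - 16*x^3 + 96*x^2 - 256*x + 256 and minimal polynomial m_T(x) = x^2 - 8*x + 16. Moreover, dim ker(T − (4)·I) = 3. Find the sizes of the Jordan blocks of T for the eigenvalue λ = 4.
Block sizes for λ = 4: [2, 1, 1]

Step 1 — from the characteristic polynomial, algebraic multiplicity of λ = 4 is 4. From dim ker(T − (4)·I) = 3, there are exactly 3 Jordan blocks for λ = 4.
Step 2 — from the minimal polynomial, the factor (x − 4)^2 tells us the largest block for λ = 4 has size 2.
Step 3 — with total size 4, 3 blocks, and largest block 2, the block sizes (in nonincreasing order) are [2, 1, 1].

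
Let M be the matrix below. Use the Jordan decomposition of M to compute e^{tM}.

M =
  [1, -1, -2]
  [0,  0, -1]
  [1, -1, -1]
e^{tM} =
  [-t^2/2 + t + 1, t^2/2 - t, t^2/2 - 2*t]
  [-t^2/2, t^2/2 + 1, t^2/2 - t]
  [t, -t, 1 - t]

Strategy: write M = P · J · P⁻¹ where J is a Jordan canonical form, so e^{tM} = P · e^{tJ} · P⁻¹, and e^{tJ} can be computed block-by-block.

M has Jordan form
J =
  [0, 1, 0]
  [0, 0, 1]
  [0, 0, 0]
(up to reordering of blocks).

Per-block formulas:
  For a 3×3 Jordan block J_3(0): exp(t · J_3(0)) = e^(0t)·(I + t·N + (t^2/2)·N^2), where N is the 3×3 nilpotent shift.

After assembling e^{tJ} and conjugating by P, we get:

e^{tM} =
  [-t^2/2 + t + 1, t^2/2 - t, t^2/2 - 2*t]
  [-t^2/2, t^2/2 + 1, t^2/2 - t]
  [t, -t, 1 - t]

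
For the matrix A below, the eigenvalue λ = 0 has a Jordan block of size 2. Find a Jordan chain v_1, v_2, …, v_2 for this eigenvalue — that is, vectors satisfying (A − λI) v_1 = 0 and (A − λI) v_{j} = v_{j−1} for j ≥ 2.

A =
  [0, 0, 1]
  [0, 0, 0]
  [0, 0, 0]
A Jordan chain for λ = 0 of length 2:
v_1 = (1, 0, 0)ᵀ
v_2 = (0, 0, 1)ᵀ

Let N = A − (0)·I. We want v_2 with N^2 v_2 = 0 but N^1 v_2 ≠ 0; then v_{j-1} := N · v_j for j = 2, …, 2.

Pick v_2 = (0, 0, 1)ᵀ.
Then v_1 = N · v_2 = (1, 0, 0)ᵀ.

Sanity check: (A − (0)·I) v_1 = (0, 0, 0)ᵀ = 0. ✓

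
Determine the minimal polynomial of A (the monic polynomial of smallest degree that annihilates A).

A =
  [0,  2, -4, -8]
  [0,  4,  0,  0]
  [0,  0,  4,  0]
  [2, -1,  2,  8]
x^2 - 8*x + 16

The characteristic polynomial is χ_A(x) = (x - 4)^4, so the eigenvalues are known. The minimal polynomial is
  m_A(x) = Π_λ (x − λ)^{k_λ}
where k_λ is the size of the *largest* Jordan block for λ (equivalently, the smallest k with (A − λI)^k v = 0 for every generalised eigenvector v of λ).

  λ = 4: largest Jordan block has size 2, contributing (x − 4)^2

So m_A(x) = (x - 4)^2 = x^2 - 8*x + 16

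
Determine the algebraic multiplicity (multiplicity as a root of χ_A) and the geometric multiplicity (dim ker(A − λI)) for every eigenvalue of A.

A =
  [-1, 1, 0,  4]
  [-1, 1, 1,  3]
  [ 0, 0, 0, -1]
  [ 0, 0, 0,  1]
λ = 0: alg = 3, geom = 1; λ = 1: alg = 1, geom = 1

Step 1 — factor the characteristic polynomial to read off the algebraic multiplicities:
  χ_A(x) = x^3*(x - 1)

Step 2 — compute geometric multiplicities via the rank-nullity identity g(λ) = n − rank(A − λI):
  rank(A − (0)·I) = 3, so dim ker(A − (0)·I) = n − 3 = 1
  rank(A − (1)·I) = 3, so dim ker(A − (1)·I) = n − 3 = 1

Summary:
  λ = 0: algebraic multiplicity = 3, geometric multiplicity = 1
  λ = 1: algebraic multiplicity = 1, geometric multiplicity = 1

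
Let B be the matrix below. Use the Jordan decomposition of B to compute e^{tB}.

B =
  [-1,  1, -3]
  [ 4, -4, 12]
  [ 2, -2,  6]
e^{tB} =
  [2 - exp(t), exp(t) - 1, 3 - 3*exp(t)]
  [4*exp(t) - 4, 5 - 4*exp(t), 12*exp(t) - 12]
  [2*exp(t) - 2, 2 - 2*exp(t), 6*exp(t) - 5]

Strategy: write B = P · J · P⁻¹ where J is a Jordan canonical form, so e^{tB} = P · e^{tJ} · P⁻¹, and e^{tJ} can be computed block-by-block.

B has Jordan form
J =
  [0, 0, 0]
  [0, 0, 0]
  [0, 0, 1]
(up to reordering of blocks).

Per-block formulas:
  For a 1×1 block at λ = 0: exp(t · [0]) = [e^(0t)].
  For a 1×1 block at λ = 1: exp(t · [1]) = [e^(1t)].

After assembling e^{tJ} and conjugating by P, we get:

e^{tB} =
  [2 - exp(t), exp(t) - 1, 3 - 3*exp(t)]
  [4*exp(t) - 4, 5 - 4*exp(t), 12*exp(t) - 12]
  [2*exp(t) - 2, 2 - 2*exp(t), 6*exp(t) - 5]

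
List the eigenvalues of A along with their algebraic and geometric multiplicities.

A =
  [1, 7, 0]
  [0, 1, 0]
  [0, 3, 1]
λ = 1: alg = 3, geom = 2

Step 1 — factor the characteristic polynomial to read off the algebraic multiplicities:
  χ_A(x) = (x - 1)^3

Step 2 — compute geometric multiplicities via the rank-nullity identity g(λ) = n − rank(A − λI):
  rank(A − (1)·I) = 1, so dim ker(A − (1)·I) = n − 1 = 2

Summary:
  λ = 1: algebraic multiplicity = 3, geometric multiplicity = 2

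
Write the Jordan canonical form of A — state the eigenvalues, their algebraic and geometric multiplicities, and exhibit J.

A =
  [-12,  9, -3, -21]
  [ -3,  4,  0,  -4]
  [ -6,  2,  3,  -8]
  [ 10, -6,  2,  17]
J_3(3) ⊕ J_1(3)

The characteristic polynomial is
  det(x·I − A) = x^4 - 12*x^3 + 54*x^2 - 108*x + 81 = (x - 3)^4

Eigenvalues and multiplicities (the geometric multiplicity of λ is n − rank(A − λI), which equals the number of Jordan blocks for λ):
  λ = 3: algebraic multiplicity = 4, geometric multiplicity = 2

Determining the block sizes for each eigenvalue:
  λ = 3: with am = 4 and gm = 2, the partition is not yet determined (e.g. several partitions of 4 into 2 parts exist). Let N = A − (3)·I. Computing rank(N^1) = 2, rank(N^2) = 1, rank(N^3) = 0; the number of blocks of size ≥ j is rank(N^{j−1}) − rank(N^j), giving [2, 1, 1]. So we have 1 block(s) of size 3, 1 block(s) of size 1 → block sizes [3, 1]

Assembling the blocks gives a Jordan form
J =
  [3, 1, 0, 0]
  [0, 3, 1, 0]
  [0, 0, 3, 0]
  [0, 0, 0, 3]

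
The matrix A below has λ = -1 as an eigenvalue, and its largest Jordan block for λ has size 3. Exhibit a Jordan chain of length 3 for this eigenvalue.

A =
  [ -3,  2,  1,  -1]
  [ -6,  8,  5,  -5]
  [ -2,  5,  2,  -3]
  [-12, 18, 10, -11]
A Jordan chain for λ = -1 of length 3:
v_1 = (2, 8, 4, 16)ᵀ
v_2 = (-2, -6, -2, -12)ᵀ
v_3 = (1, 0, 0, 0)ᵀ

Let N = A − (-1)·I. We want v_3 with N^3 v_3 = 0 but N^2 v_3 ≠ 0; then v_{j-1} := N · v_j for j = 3, …, 2.

Pick v_3 = (1, 0, 0, 0)ᵀ.
Then v_2 = N · v_3 = (-2, -6, -2, -12)ᵀ.
Then v_1 = N · v_2 = (2, 8, 4, 16)ᵀ.

Sanity check: (A − (-1)·I) v_1 = (0, 0, 0, 0)ᵀ = 0. ✓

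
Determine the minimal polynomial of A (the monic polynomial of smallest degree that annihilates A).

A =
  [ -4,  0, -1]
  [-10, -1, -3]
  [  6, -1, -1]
x^3 + 6*x^2 + 12*x + 8

The characteristic polynomial is χ_A(x) = (x + 2)^3, so the eigenvalues are known. The minimal polynomial is
  m_A(x) = Π_λ (x − λ)^{k_λ}
where k_λ is the size of the *largest* Jordan block for λ (equivalently, the smallest k with (A − λI)^k v = 0 for every generalised eigenvector v of λ).

  λ = -2: largest Jordan block has size 3, contributing (x + 2)^3

So m_A(x) = (x + 2)^3 = x^3 + 6*x^2 + 12*x + 8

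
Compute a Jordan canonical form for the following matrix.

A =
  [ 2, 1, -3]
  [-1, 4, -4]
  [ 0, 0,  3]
J_3(3)

The characteristic polynomial is
  det(x·I − A) = x^3 - 9*x^2 + 27*x - 27 = (x - 3)^3

Eigenvalues and multiplicities (the geometric multiplicity of λ is n − rank(A − λI), which equals the number of Jordan blocks for λ):
  λ = 3: algebraic multiplicity = 3, geometric multiplicity = 1

Determining the block sizes for each eigenvalue:
  λ = 3: one block (gm = 1), so the single block has size am = 3 → block sizes [3]

Assembling the blocks gives a Jordan form
J =
  [3, 1, 0]
  [0, 3, 1]
  [0, 0, 3]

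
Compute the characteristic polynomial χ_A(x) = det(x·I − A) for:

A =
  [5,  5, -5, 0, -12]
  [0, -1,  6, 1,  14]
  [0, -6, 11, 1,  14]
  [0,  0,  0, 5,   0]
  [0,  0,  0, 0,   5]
x^5 - 25*x^4 + 250*x^3 - 1250*x^2 + 3125*x - 3125

Expanding det(x·I − A) (e.g. by cofactor expansion or by noting that A is similar to its Jordan form J, which has the same characteristic polynomial as A) gives
  χ_A(x) = x^5 - 25*x^4 + 250*x^3 - 1250*x^2 + 3125*x - 3125
which factors as (x - 5)^5. The eigenvalues (with algebraic multiplicities) are λ = 5 with multiplicity 5.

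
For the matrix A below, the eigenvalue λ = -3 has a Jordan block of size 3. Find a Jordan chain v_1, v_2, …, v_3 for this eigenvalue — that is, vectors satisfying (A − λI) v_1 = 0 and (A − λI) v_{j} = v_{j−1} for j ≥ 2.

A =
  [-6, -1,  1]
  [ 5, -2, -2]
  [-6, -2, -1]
A Jordan chain for λ = -3 of length 3:
v_1 = (-2, 2, -4)ᵀ
v_2 = (-3, 5, -6)ᵀ
v_3 = (1, 0, 0)ᵀ

Let N = A − (-3)·I. We want v_3 with N^3 v_3 = 0 but N^2 v_3 ≠ 0; then v_{j-1} := N · v_j for j = 3, …, 2.

Pick v_3 = (1, 0, 0)ᵀ.
Then v_2 = N · v_3 = (-3, 5, -6)ᵀ.
Then v_1 = N · v_2 = (-2, 2, -4)ᵀ.

Sanity check: (A − (-3)·I) v_1 = (0, 0, 0)ᵀ = 0. ✓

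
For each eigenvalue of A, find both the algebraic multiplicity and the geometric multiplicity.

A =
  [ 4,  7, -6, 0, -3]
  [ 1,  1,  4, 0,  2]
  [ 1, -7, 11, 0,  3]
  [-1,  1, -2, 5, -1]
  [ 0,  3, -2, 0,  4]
λ = 5: alg = 5, geom = 3

Step 1 — factor the characteristic polynomial to read off the algebraic multiplicities:
  χ_A(x) = (x - 5)^5

Step 2 — compute geometric multiplicities via the rank-nullity identity g(λ) = n − rank(A − λI):
  rank(A − (5)·I) = 2, so dim ker(A − (5)·I) = n − 2 = 3

Summary:
  λ = 5: algebraic multiplicity = 5, geometric multiplicity = 3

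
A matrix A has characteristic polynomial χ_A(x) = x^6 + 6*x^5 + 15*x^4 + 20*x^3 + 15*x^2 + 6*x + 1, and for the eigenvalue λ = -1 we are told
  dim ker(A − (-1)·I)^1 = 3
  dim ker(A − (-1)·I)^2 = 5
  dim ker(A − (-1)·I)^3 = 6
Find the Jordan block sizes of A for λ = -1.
Block sizes for λ = -1: [3, 2, 1]

From the dimensions of kernels of powers, the number of Jordan blocks of size at least j is d_j − d_{j−1} where d_j = dim ker(N^j) (with d_0 = 0). Computing the differences gives [3, 2, 1].
The number of blocks of size exactly k is (#blocks of size ≥ k) − (#blocks of size ≥ k + 1), so the partition is: 1 block(s) of size 1, 1 block(s) of size 2, 1 block(s) of size 3.
In nonincreasing order the block sizes are [3, 2, 1].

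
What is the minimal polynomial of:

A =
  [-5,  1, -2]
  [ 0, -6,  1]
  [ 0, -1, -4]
x^3 + 15*x^2 + 75*x + 125

The characteristic polynomial is χ_A(x) = (x + 5)^3, so the eigenvalues are known. The minimal polynomial is
  m_A(x) = Π_λ (x − λ)^{k_λ}
where k_λ is the size of the *largest* Jordan block for λ (equivalently, the smallest k with (A − λI)^k v = 0 for every generalised eigenvector v of λ).

  λ = -5: largest Jordan block has size 3, contributing (x + 5)^3

So m_A(x) = (x + 5)^3 = x^3 + 15*x^2 + 75*x + 125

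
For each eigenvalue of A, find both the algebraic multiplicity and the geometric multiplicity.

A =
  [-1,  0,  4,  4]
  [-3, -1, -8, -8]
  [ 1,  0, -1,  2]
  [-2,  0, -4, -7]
λ = -3: alg = 3, geom = 2; λ = -1: alg = 1, geom = 1

Step 1 — factor the characteristic polynomial to read off the algebraic multiplicities:
  χ_A(x) = (x + 1)*(x + 3)^3

Step 2 — compute geometric multiplicities via the rank-nullity identity g(λ) = n − rank(A − λI):
  rank(A − (-3)·I) = 2, so dim ker(A − (-3)·I) = n − 2 = 2
  rank(A − (-1)·I) = 3, so dim ker(A − (-1)·I) = n − 3 = 1

Summary:
  λ = -3: algebraic multiplicity = 3, geometric multiplicity = 2
  λ = -1: algebraic multiplicity = 1, geometric multiplicity = 1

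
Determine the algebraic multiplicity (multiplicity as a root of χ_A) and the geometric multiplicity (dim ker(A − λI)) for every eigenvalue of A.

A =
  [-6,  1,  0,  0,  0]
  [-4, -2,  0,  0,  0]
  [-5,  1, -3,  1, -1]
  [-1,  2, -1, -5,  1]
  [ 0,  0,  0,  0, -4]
λ = -4: alg = 5, geom = 3

Step 1 — factor the characteristic polynomial to read off the algebraic multiplicities:
  χ_A(x) = (x + 4)^5

Step 2 — compute geometric multiplicities via the rank-nullity identity g(λ) = n − rank(A − λI):
  rank(A − (-4)·I) = 2, so dim ker(A − (-4)·I) = n − 2 = 3

Summary:
  λ = -4: algebraic multiplicity = 5, geometric multiplicity = 3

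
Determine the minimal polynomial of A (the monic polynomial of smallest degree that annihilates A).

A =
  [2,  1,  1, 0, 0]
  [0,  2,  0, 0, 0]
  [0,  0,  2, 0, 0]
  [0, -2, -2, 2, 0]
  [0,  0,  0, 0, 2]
x^2 - 4*x + 4

The characteristic polynomial is χ_A(x) = (x - 2)^5, so the eigenvalues are known. The minimal polynomial is
  m_A(x) = Π_λ (x − λ)^{k_λ}
where k_λ is the size of the *largest* Jordan block for λ (equivalently, the smallest k with (A − λI)^k v = 0 for every generalised eigenvector v of λ).

  λ = 2: largest Jordan block has size 2, contributing (x − 2)^2

So m_A(x) = (x - 2)^2 = x^2 - 4*x + 4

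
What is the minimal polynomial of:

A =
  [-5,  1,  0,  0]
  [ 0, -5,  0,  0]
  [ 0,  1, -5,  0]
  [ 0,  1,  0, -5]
x^2 + 10*x + 25

The characteristic polynomial is χ_A(x) = (x + 5)^4, so the eigenvalues are known. The minimal polynomial is
  m_A(x) = Π_λ (x − λ)^{k_λ}
where k_λ is the size of the *largest* Jordan block for λ (equivalently, the smallest k with (A − λI)^k v = 0 for every generalised eigenvector v of λ).

  λ = -5: largest Jordan block has size 2, contributing (x + 5)^2

So m_A(x) = (x + 5)^2 = x^2 + 10*x + 25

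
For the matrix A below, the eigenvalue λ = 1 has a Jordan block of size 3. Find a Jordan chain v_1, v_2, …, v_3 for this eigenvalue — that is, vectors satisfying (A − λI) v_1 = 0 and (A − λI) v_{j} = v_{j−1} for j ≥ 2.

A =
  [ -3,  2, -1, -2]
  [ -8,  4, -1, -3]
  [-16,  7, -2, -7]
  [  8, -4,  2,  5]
A Jordan chain for λ = 1 of length 3:
v_1 = (-1, -2, -4, 2)ᵀ
v_2 = (2, 3, 7, -4)ᵀ
v_3 = (0, 1, 0, 0)ᵀ

Let N = A − (1)·I. We want v_3 with N^3 v_3 = 0 but N^2 v_3 ≠ 0; then v_{j-1} := N · v_j for j = 3, …, 2.

Pick v_3 = (0, 1, 0, 0)ᵀ.
Then v_2 = N · v_3 = (2, 3, 7, -4)ᵀ.
Then v_1 = N · v_2 = (-1, -2, -4, 2)ᵀ.

Sanity check: (A − (1)·I) v_1 = (0, 0, 0, 0)ᵀ = 0. ✓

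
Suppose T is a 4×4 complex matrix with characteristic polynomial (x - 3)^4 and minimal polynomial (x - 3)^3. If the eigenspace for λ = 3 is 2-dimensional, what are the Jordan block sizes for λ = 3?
Block sizes for λ = 3: [3, 1]

Step 1 — from the characteristic polynomial, algebraic multiplicity of λ = 3 is 4. From dim ker(T − (3)·I) = 2, there are exactly 2 Jordan blocks for λ = 3.
Step 2 — from the minimal polynomial, the factor (x − 3)^3 tells us the largest block for λ = 3 has size 3.
Step 3 — with total size 4, 2 blocks, and largest block 3, the block sizes (in nonincreasing order) are [3, 1].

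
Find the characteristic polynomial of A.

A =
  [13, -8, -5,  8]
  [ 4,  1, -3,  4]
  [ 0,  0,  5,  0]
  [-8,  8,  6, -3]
x^4 - 16*x^3 + 90*x^2 - 200*x + 125

Expanding det(x·I − A) (e.g. by cofactor expansion or by noting that A is similar to its Jordan form J, which has the same characteristic polynomial as A) gives
  χ_A(x) = x^4 - 16*x^3 + 90*x^2 - 200*x + 125
which factors as (x - 5)^3*(x - 1). The eigenvalues (with algebraic multiplicities) are λ = 1 with multiplicity 1, λ = 5 with multiplicity 3.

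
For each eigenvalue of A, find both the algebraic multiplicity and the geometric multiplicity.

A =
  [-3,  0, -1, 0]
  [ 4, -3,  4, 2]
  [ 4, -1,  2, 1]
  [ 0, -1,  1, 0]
λ = -1: alg = 4, geom = 2

Step 1 — factor the characteristic polynomial to read off the algebraic multiplicities:
  χ_A(x) = (x + 1)^4

Step 2 — compute geometric multiplicities via the rank-nullity identity g(λ) = n − rank(A − λI):
  rank(A − (-1)·I) = 2, so dim ker(A − (-1)·I) = n − 2 = 2

Summary:
  λ = -1: algebraic multiplicity = 4, geometric multiplicity = 2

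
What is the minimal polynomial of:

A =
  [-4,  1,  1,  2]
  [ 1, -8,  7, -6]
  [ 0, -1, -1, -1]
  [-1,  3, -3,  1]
x^3 + 9*x^2 + 27*x + 27

The characteristic polynomial is χ_A(x) = (x + 3)^4, so the eigenvalues are known. The minimal polynomial is
  m_A(x) = Π_λ (x − λ)^{k_λ}
where k_λ is the size of the *largest* Jordan block for λ (equivalently, the smallest k with (A − λI)^k v = 0 for every generalised eigenvector v of λ).

  λ = -3: largest Jordan block has size 3, contributing (x + 3)^3

So m_A(x) = (x + 3)^3 = x^3 + 9*x^2 + 27*x + 27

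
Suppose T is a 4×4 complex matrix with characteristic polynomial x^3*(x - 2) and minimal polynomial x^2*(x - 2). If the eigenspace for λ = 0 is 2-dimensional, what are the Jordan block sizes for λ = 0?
Block sizes for λ = 0: [2, 1]

Step 1 — from the characteristic polynomial, algebraic multiplicity of λ = 0 is 3. From dim ker(T − (0)·I) = 2, there are exactly 2 Jordan blocks for λ = 0.
Step 2 — from the minimal polynomial, the factor (x − 0)^2 tells us the largest block for λ = 0 has size 2.
Step 3 — with total size 3, 2 blocks, and largest block 2, the block sizes (in nonincreasing order) are [2, 1].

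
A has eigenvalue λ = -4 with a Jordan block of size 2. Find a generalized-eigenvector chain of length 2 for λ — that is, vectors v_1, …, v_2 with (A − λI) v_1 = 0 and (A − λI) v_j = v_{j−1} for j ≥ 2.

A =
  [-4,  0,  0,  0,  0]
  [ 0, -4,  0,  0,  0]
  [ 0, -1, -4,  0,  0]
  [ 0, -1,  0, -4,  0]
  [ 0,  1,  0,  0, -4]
A Jordan chain for λ = -4 of length 2:
v_1 = (0, 0, -1, -1, 1)ᵀ
v_2 = (0, 1, 0, 0, 0)ᵀ

Let N = A − (-4)·I. We want v_2 with N^2 v_2 = 0 but N^1 v_2 ≠ 0; then v_{j-1} := N · v_j for j = 2, …, 2.

Pick v_2 = (0, 1, 0, 0, 0)ᵀ.
Then v_1 = N · v_2 = (0, 0, -1, -1, 1)ᵀ.

Sanity check: (A − (-4)·I) v_1 = (0, 0, 0, 0, 0)ᵀ = 0. ✓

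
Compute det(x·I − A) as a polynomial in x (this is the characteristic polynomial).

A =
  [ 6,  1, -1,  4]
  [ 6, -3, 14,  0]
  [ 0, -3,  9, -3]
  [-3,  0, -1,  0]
x^4 - 12*x^3 + 54*x^2 - 108*x + 81

Expanding det(x·I − A) (e.g. by cofactor expansion or by noting that A is similar to its Jordan form J, which has the same characteristic polynomial as A) gives
  χ_A(x) = x^4 - 12*x^3 + 54*x^2 - 108*x + 81
which factors as (x - 3)^4. The eigenvalues (with algebraic multiplicities) are λ = 3 with multiplicity 4.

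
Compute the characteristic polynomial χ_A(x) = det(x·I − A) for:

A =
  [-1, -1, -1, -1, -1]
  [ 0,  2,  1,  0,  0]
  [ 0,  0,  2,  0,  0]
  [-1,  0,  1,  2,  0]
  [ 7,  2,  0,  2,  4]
x^5 - 9*x^4 + 32*x^3 - 56*x^2 + 48*x - 16

Expanding det(x·I − A) (e.g. by cofactor expansion or by noting that A is similar to its Jordan form J, which has the same characteristic polynomial as A) gives
  χ_A(x) = x^5 - 9*x^4 + 32*x^3 - 56*x^2 + 48*x - 16
which factors as (x - 2)^4*(x - 1). The eigenvalues (with algebraic multiplicities) are λ = 1 with multiplicity 1, λ = 2 with multiplicity 4.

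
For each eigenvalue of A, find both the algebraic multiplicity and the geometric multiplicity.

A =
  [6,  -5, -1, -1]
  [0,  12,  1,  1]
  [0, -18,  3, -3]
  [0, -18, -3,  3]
λ = 6: alg = 4, geom = 2

Step 1 — factor the characteristic polynomial to read off the algebraic multiplicities:
  χ_A(x) = (x - 6)^4

Step 2 — compute geometric multiplicities via the rank-nullity identity g(λ) = n − rank(A − λI):
  rank(A − (6)·I) = 2, so dim ker(A − (6)·I) = n − 2 = 2

Summary:
  λ = 6: algebraic multiplicity = 4, geometric multiplicity = 2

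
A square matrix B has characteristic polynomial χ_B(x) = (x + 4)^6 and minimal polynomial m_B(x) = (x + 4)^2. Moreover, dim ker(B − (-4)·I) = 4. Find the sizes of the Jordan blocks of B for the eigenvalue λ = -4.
Block sizes for λ = -4: [2, 2, 1, 1]

Step 1 — from the characteristic polynomial, algebraic multiplicity of λ = -4 is 6. From dim ker(B − (-4)·I) = 4, there are exactly 4 Jordan blocks for λ = -4.
Step 2 — from the minimal polynomial, the factor (x + 4)^2 tells us the largest block for λ = -4 has size 2.
Step 3 — with total size 6, 4 blocks, and largest block 2, the block sizes (in nonincreasing order) are [2, 2, 1, 1].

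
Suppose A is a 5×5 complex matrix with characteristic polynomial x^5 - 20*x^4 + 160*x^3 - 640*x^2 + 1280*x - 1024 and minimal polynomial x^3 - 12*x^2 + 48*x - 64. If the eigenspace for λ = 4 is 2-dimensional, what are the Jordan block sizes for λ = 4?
Block sizes for λ = 4: [3, 2]

Step 1 — from the characteristic polynomial, algebraic multiplicity of λ = 4 is 5. From dim ker(A − (4)·I) = 2, there are exactly 2 Jordan blocks for λ = 4.
Step 2 — from the minimal polynomial, the factor (x − 4)^3 tells us the largest block for λ = 4 has size 3.
Step 3 — with total size 5, 2 blocks, and largest block 3, the block sizes (in nonincreasing order) are [3, 2].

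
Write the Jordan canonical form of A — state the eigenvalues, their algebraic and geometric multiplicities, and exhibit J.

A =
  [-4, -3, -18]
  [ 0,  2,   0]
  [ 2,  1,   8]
J_2(2) ⊕ J_1(2)

The characteristic polynomial is
  det(x·I − A) = x^3 - 6*x^2 + 12*x - 8 = (x - 2)^3

Eigenvalues and multiplicities (the geometric multiplicity of λ is n − rank(A − λI), which equals the number of Jordan blocks for λ):
  λ = 2: algebraic multiplicity = 3, geometric multiplicity = 2

Determining the block sizes for each eigenvalue:
  λ = 2: 2 blocks summing to 3 forces exactly one block of size 2 and the rest size 1 → block sizes [2, 1]

Assembling the blocks gives a Jordan form
J =
  [2, 1, 0]
  [0, 2, 0]
  [0, 0, 2]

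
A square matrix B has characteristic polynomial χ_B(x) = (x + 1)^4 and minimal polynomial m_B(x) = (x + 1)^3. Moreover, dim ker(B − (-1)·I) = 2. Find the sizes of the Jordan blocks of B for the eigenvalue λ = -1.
Block sizes for λ = -1: [3, 1]

Step 1 — from the characteristic polynomial, algebraic multiplicity of λ = -1 is 4. From dim ker(B − (-1)·I) = 2, there are exactly 2 Jordan blocks for λ = -1.
Step 2 — from the minimal polynomial, the factor (x + 1)^3 tells us the largest block for λ = -1 has size 3.
Step 3 — with total size 4, 2 blocks, and largest block 3, the block sizes (in nonincreasing order) are [3, 1].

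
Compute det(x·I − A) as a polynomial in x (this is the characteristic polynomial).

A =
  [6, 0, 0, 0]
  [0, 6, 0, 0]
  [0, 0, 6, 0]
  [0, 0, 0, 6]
x^4 - 24*x^3 + 216*x^2 - 864*x + 1296

Expanding det(x·I − A) (e.g. by cofactor expansion or by noting that A is similar to its Jordan form J, which has the same characteristic polynomial as A) gives
  χ_A(x) = x^4 - 24*x^3 + 216*x^2 - 864*x + 1296
which factors as (x - 6)^4. The eigenvalues (with algebraic multiplicities) are λ = 6 with multiplicity 4.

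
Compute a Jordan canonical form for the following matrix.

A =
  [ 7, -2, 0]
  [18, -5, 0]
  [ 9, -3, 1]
J_2(1) ⊕ J_1(1)

The characteristic polynomial is
  det(x·I − A) = x^3 - 3*x^2 + 3*x - 1 = (x - 1)^3

Eigenvalues and multiplicities (the geometric multiplicity of λ is n − rank(A − λI), which equals the number of Jordan blocks for λ):
  λ = 1: algebraic multiplicity = 3, geometric multiplicity = 2

Determining the block sizes for each eigenvalue:
  λ = 1: 2 blocks summing to 3 forces exactly one block of size 2 and the rest size 1 → block sizes [2, 1]

Assembling the blocks gives a Jordan form
J =
  [1, 1, 0]
  [0, 1, 0]
  [0, 0, 1]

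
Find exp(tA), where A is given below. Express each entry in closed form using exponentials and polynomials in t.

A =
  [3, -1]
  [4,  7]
e^{tA} =
  [-2*t*exp(5*t) + exp(5*t), -t*exp(5*t)]
  [4*t*exp(5*t), 2*t*exp(5*t) + exp(5*t)]

Strategy: write A = P · J · P⁻¹ where J is a Jordan canonical form, so e^{tA} = P · e^{tJ} · P⁻¹, and e^{tJ} can be computed block-by-block.

A has Jordan form
J =
  [5, 1]
  [0, 5]
(up to reordering of blocks).

Per-block formulas:
  For a 2×2 Jordan block J_2(5): exp(t · J_2(5)) = e^(5t)·(I + t·N), where N is the 2×2 nilpotent shift.

After assembling e^{tJ} and conjugating by P, we get:

e^{tA} =
  [-2*t*exp(5*t) + exp(5*t), -t*exp(5*t)]
  [4*t*exp(5*t), 2*t*exp(5*t) + exp(5*t)]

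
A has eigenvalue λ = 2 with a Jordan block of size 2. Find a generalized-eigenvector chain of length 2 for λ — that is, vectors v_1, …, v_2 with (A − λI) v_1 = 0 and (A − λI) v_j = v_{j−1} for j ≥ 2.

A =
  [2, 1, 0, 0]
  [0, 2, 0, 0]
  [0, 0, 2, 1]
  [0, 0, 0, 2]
A Jordan chain for λ = 2 of length 2:
v_1 = (1, 0, 0, 0)ᵀ
v_2 = (0, 1, 0, 0)ᵀ

Let N = A − (2)·I. We want v_2 with N^2 v_2 = 0 but N^1 v_2 ≠ 0; then v_{j-1} := N · v_j for j = 2, …, 2.

Pick v_2 = (0, 1, 0, 0)ᵀ.
Then v_1 = N · v_2 = (1, 0, 0, 0)ᵀ.

Sanity check: (A − (2)·I) v_1 = (0, 0, 0, 0)ᵀ = 0. ✓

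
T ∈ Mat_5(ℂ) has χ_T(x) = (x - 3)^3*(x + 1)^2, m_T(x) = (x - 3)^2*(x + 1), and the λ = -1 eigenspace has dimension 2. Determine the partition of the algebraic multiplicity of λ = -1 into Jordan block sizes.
Block sizes for λ = -1: [1, 1]

Step 1 — from the characteristic polynomial, algebraic multiplicity of λ = -1 is 2. From dim ker(T − (-1)·I) = 2, there are exactly 2 Jordan blocks for λ = -1.
Step 2 — from the minimal polynomial, the factor (x + 1) tells us the largest block for λ = -1 has size 1.
Step 3 — with total size 2, 2 blocks, and largest block 1, the block sizes (in nonincreasing order) are [1, 1].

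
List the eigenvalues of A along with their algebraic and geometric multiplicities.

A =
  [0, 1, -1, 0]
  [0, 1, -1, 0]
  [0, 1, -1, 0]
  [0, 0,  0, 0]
λ = 0: alg = 4, geom = 3

Step 1 — factor the characteristic polynomial to read off the algebraic multiplicities:
  χ_A(x) = x^4

Step 2 — compute geometric multiplicities via the rank-nullity identity g(λ) = n − rank(A − λI):
  rank(A − (0)·I) = 1, so dim ker(A − (0)·I) = n − 1 = 3

Summary:
  λ = 0: algebraic multiplicity = 4, geometric multiplicity = 3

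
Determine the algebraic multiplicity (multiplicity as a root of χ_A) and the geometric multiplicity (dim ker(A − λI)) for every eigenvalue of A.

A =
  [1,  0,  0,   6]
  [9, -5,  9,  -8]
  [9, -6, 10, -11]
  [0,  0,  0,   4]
λ = 1: alg = 2, geom = 2; λ = 4: alg = 2, geom = 1

Step 1 — factor the characteristic polynomial to read off the algebraic multiplicities:
  χ_A(x) = (x - 4)^2*(x - 1)^2

Step 2 — compute geometric multiplicities via the rank-nullity identity g(λ) = n − rank(A − λI):
  rank(A − (1)·I) = 2, so dim ker(A − (1)·I) = n − 2 = 2
  rank(A − (4)·I) = 3, so dim ker(A − (4)·I) = n − 3 = 1

Summary:
  λ = 1: algebraic multiplicity = 2, geometric multiplicity = 2
  λ = 4: algebraic multiplicity = 2, geometric multiplicity = 1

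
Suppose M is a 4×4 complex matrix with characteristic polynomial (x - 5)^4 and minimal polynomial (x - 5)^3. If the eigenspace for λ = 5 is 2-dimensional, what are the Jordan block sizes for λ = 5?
Block sizes for λ = 5: [3, 1]

Step 1 — from the characteristic polynomial, algebraic multiplicity of λ = 5 is 4. From dim ker(M − (5)·I) = 2, there are exactly 2 Jordan blocks for λ = 5.
Step 2 — from the minimal polynomial, the factor (x − 5)^3 tells us the largest block for λ = 5 has size 3.
Step 3 — with total size 4, 2 blocks, and largest block 3, the block sizes (in nonincreasing order) are [3, 1].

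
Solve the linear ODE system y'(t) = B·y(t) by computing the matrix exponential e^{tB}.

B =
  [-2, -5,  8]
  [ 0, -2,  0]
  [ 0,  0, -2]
e^{tB} =
  [exp(-2*t), -5*t*exp(-2*t), 8*t*exp(-2*t)]
  [0, exp(-2*t), 0]
  [0, 0, exp(-2*t)]

Strategy: write B = P · J · P⁻¹ where J is a Jordan canonical form, so e^{tB} = P · e^{tJ} · P⁻¹, and e^{tJ} can be computed block-by-block.

B has Jordan form
J =
  [-2,  1,  0]
  [ 0, -2,  0]
  [ 0,  0, -2]
(up to reordering of blocks).

Per-block formulas:
  For a 2×2 Jordan block J_2(-2): exp(t · J_2(-2)) = e^(-2t)·(I + t·N), where N is the 2×2 nilpotent shift.
  For a 1×1 block at λ = -2: exp(t · [-2]) = [e^(-2t)].

After assembling e^{tJ} and conjugating by P, we get:

e^{tB} =
  [exp(-2*t), -5*t*exp(-2*t), 8*t*exp(-2*t)]
  [0, exp(-2*t), 0]
  [0, 0, exp(-2*t)]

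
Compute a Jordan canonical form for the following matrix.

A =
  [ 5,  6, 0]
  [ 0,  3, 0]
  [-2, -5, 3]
J_2(3) ⊕ J_1(5)

The characteristic polynomial is
  det(x·I − A) = x^3 - 11*x^2 + 39*x - 45 = (x - 5)*(x - 3)^2

Eigenvalues and multiplicities (the geometric multiplicity of λ is n − rank(A − λI), which equals the number of Jordan blocks for λ):
  λ = 3: algebraic multiplicity = 2, geometric multiplicity = 1
  λ = 5: algebraic multiplicity = 1, geometric multiplicity = 1

Determining the block sizes for each eigenvalue:
  λ = 3: one block (gm = 1), so the single block has size am = 2 → block sizes [2]
  λ = 5: one block (gm = 1), so the single block has size am = 1 → block sizes [1]

Assembling the blocks gives a Jordan form
J =
  [3, 1, 0]
  [0, 3, 0]
  [0, 0, 5]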